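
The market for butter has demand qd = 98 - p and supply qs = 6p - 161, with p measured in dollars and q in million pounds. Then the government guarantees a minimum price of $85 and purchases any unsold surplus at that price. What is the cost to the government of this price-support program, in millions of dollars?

Setting quantity demanded equal to quantity supplied, 98 - p = 6p - 161, gives p* = 37 and q* = 61.
The floor of 85 is above the equilibrium price 37, so it binds.
At p = 85: qd = 98 - 85 = 13 and qs = 6·85 - 161 = 349.
Surplus = qs - qd = 336.
Government expenditure = surplus × support price = 336 × 85 = 28560.

28560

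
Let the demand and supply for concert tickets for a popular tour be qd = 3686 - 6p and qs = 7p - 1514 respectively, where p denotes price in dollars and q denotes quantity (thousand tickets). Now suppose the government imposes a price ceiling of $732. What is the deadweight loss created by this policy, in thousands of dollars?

0

Equilibrium: 3686 - 6p = 7p - 1514, so 5200 = 13p and p* = 400, q* = 1286.
The ceiling of 732 is above the equilibrium price 400, so it is not binding; the market clears at p* = 400, q* = 1286.
Since the control does not bind, no trades are prevented and deadweight loss is zero.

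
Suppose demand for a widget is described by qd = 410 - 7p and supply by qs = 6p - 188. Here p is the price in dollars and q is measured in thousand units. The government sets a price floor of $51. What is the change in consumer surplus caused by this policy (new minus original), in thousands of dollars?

Without the control the market clears where 410 - 7p = 6p - 188, i.e. p* = 46 and q* = 88.
The floor of 51 is above the equilibrium price 46, so it binds.
At p = 51: qd = 410 - 7·51 = 53 and qs = 6·51 - 188 = 118.
Consumer surplus without the control is ½ · (410/7 - 46) · 88 = 3872/7.
With the floor, consumers buy 53 units at 51, so CS = ½ · (410/7 - 51) · 53 = 2809/14.
Change in consumer surplus = 2809/14 - 3872/7 = -352.5.

-352.5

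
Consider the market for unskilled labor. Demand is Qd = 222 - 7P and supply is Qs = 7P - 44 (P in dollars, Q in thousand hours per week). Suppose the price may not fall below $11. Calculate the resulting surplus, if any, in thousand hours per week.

0

Setting quantity demanded equal to quantity supplied, 222 - 7P = 7P - 44, gives P* = 19 and Q* = 89.
The floor of 11 is below the equilibrium price 19, so it is not binding; the market clears at P* = 19, Q* = 89.
Since the control does not bind, there is no surplus.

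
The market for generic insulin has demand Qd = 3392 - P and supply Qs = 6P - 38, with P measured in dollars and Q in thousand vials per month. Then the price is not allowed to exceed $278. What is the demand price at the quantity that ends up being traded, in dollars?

1762

Equilibrium: 3392 - P = 6P - 38, so 3430 = 7P and P* = 490, Q* = 2902.
The ceiling of 278 is below the equilibrium price 490, so it binds.
At P = 278: Qd = 3392 - 278 = 3114 and Qs = 6·278 - 38 = 1630.
Only 1630 units reach the market. On the demand curve, the marginal buyer's willingness to pay at Q = 1630 is (3392 - 1630) = 1762.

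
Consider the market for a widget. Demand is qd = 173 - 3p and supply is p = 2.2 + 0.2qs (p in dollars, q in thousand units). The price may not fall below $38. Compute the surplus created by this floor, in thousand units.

120

Rearranging supply gives qs = 5p - 11. Without the control the market clears where 173 - 3p = 5p - 11, i.e. p* = 23 and q* = 104.
The floor of 38 is above the equilibrium price 23, so it binds.
At p = 38: qd = 173 - 3·38 = 59 and qs = 5·38 - 11 = 179.
Surplus = qs - qd = 179 - 59 = 120.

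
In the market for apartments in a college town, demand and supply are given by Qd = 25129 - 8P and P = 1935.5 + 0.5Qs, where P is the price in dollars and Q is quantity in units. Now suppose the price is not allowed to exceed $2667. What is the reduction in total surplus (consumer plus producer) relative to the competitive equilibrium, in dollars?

Rearranging supply gives Qs = 2P - 3871. Setting quantity demanded equal to quantity supplied, 25129 - 8P = 2P - 3871, gives P* = 2900 and Q* = 1929.
Since 2667 < 2900, the ceiling is binding.
At P = 2667: Qd = 25129 - 8·2667 = 3793 and Qs = 2·2667 - 3871 = 1463.
Quantity traded falls to 1463. At Q = 1463 the demand price is (25129 - 1463)/8 = 2958.25 and the supply price is (3871 + 1463)/2 = 2667.
Deadweight loss = ½ · (2958.25 - 2667) · (1929 - 1463) = ½ · 291.25 · 466 = 67861.25.

67861.25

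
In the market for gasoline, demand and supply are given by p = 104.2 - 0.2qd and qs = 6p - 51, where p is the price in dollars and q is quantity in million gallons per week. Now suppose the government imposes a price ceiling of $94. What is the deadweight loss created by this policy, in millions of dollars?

0

Rearranging demand gives qd = 521 - 5p. Setting quantity demanded equal to quantity supplied, 521 - 5p = 6p - 51, gives p* = 52 and q* = 261.
The ceiling of 94 is above the equilibrium price 52, so it is not binding; the market clears at p* = 52, q* = 261.
Since the control does not bind, no trades are prevented and deadweight loss is zero.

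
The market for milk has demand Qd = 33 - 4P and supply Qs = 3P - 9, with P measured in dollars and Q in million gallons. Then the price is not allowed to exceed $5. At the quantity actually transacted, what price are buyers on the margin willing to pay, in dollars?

6.75

Setting quantity demanded equal to quantity supplied, 33 - 4P = 3P - 9, gives P* = 6 and Q* = 9.
Because the ceiling (5) lies below the market-clearing price, it is binding.
At P = 5: Qd = 33 - 4·5 = 13 and Qs = 3·5 - 9 = 6.
Only 6 units reach the market. On the demand curve, the marginal buyer's willingness to pay at Q = 6 is (33 - 6)/4 = 6.75.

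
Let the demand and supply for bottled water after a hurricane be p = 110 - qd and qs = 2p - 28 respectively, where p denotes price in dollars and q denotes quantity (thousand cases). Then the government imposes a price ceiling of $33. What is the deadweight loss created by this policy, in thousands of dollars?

Rearranging demand gives qd = 110 - p. In a free market, 110 - p = 2p - 28 gives the equilibrium p* = 46, q* = 64.
The ceiling of 33 is below the equilibrium price 46, so it binds.
At p = 33: qd = 110 - 33 = 77 and qs = 2·33 - 28 = 38.
Quantity traded falls to 38. At q = 38 the demand price is 110 - 38 = 72 and the supply price is (28 + 38)/2 = 33.
Deadweight loss = ½ · (72 - 33) · (64 - 38) = ½ · 39 · 26 = 507.

507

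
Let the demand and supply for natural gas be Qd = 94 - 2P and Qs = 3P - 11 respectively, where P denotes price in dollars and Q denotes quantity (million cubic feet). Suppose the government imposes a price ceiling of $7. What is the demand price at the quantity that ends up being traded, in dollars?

In a free market, 94 - 2P = 3P - 11 gives the equilibrium P* = 21, Q* = 52.
Because the ceiling (7) lies below the market-clearing price, it is binding.
At P = 7: Qd = 94 - 2·7 = 80 and Qs = 3·7 - 11 = 10.
Only 10 units reach the market. On the demand curve, the marginal buyer's willingness to pay at Q = 10 is (94 - 10)/2 = 42.

42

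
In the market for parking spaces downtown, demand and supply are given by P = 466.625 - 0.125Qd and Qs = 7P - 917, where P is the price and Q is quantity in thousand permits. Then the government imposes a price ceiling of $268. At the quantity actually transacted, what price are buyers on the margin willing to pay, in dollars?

Rearranging demand gives Qd = 3733 - 8P. In a free market, 3733 - 8P = 7P - 917 gives the equilibrium P* = 310, Q* = 1253.
Because the ceiling (268) lies below the market-clearing price, it is binding.
At P = 268: Qd = 3733 - 8·268 = 1589 and Qs = 7·268 - 917 = 959.
Only 959 units reach the market. On the demand curve, the marginal buyer's willingness to pay at Q = 959 is (3733 - 959)/8 = 346.75.

346.75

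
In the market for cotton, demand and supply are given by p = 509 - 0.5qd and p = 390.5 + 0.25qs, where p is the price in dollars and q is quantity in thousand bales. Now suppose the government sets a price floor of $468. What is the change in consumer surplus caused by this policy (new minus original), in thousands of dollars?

Rearranging demand gives qd = 1018 - 2p; rearranging supply gives qs = 4p - 1562. In a free market, 1018 - 2p = 4p - 1562 gives the equilibrium p* = 430, q* = 158.
The floor of 468 is above the equilibrium price 430, so it binds.
At p = 468: qd = 1018 - 2·468 = 82 and qs = 4·468 - 1562 = 310.
Consumer surplus without the control is ½ · (509 - 430) · 158 = 6241.
With the floor, consumers buy 82 units at 468, so CS = ½ · (509 - 468) · 82 = 1681.
Change in consumer surplus = 1681 - 6241 = -4560.

-4560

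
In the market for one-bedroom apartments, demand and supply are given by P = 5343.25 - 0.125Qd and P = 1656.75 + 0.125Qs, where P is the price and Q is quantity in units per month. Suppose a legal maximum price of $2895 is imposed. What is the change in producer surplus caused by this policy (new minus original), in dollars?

Rearranging demand gives Qd = 42746 - 8P; rearranging supply gives Qs = 8P - 13254. Setting quantity demanded equal to quantity supplied, 42746 - 8P = 8P - 13254, gives P* = 3500 and Q* = 14746.
Because the ceiling (2895) lies below the market-clearing price, it is binding.
At P = 2895: Qd = 42746 - 8·2895 = 19586 and Qs = 8·2895 - 13254 = 9906.
Producer surplus without the control is ½ · (3500 - 1656.75) · 14746 = 13590282.25.
With the ceiling, producers sell 9906 units at 2895, so PS = ½ · (2895 - 1656.75) · 9906 = 6133052.25.
Change in producer surplus = 6133052.25 - 13590282.25 = -7457230.

-7457230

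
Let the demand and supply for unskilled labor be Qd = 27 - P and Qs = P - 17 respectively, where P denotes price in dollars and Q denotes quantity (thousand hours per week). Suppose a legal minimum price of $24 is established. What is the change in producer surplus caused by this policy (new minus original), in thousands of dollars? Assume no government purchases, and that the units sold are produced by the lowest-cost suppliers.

In a free market, 27 - P = P - 17 gives the equilibrium P* = 22, Q* = 5.
The floor of 24 is above the equilibrium price 22, so it binds.
At P = 24: Qd = 27 - 24 = 3 and Qs = 24 - 17 = 7.
Producer surplus without the control is ½ · (22 - 17) · 5 = 12.5.
With the floor, 3 units are sold at 24. The supply price at Q = 3 is 20, so PS = ½ · [(24 - 17) + (24 - 20)] · 3 = 16.5.
Change in producer surplus = 16.5 - 12.5 = 4.

4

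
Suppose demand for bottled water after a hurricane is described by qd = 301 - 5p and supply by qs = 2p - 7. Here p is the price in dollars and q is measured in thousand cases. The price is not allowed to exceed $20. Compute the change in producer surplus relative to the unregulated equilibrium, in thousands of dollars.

Equilibrium: 301 - 5p = 2p - 7, so 308 = 7p and p* = 44, q* = 81.
Because the ceiling (20) lies below the market-clearing price, it is binding.
At p = 20: qd = 301 - 5·20 = 201 and qs = 2·20 - 7 = 33.
Producer surplus without the control is ½ · (44 - 3.5) · 81 = 1640.25.
With the ceiling, producers sell 33 units at 20, so PS = ½ · (20 - 3.5) · 33 = 272.25.
Change in producer surplus = 272.25 - 1640.25 = -1368.

-1368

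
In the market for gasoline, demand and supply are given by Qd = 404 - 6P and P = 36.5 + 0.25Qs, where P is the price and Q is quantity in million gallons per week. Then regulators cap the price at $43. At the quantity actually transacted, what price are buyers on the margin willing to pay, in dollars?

Rearranging supply gives Qs = 4P - 146. In a free market, 404 - 6P = 4P - 146 gives the equilibrium P* = 55, Q* = 74.
Since 43 < 55, the ceiling is binding.
At P = 43: Qd = 404 - 6·43 = 146 and Qs = 4·43 - 146 = 26.
Only 26 units reach the market. On the demand curve, the marginal buyer's willingness to pay at Q = 26 is (404 - 26)/6 = 63.

63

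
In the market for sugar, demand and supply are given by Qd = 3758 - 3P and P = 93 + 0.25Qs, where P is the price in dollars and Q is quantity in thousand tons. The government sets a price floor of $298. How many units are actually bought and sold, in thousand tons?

Rearranging supply gives Qs = 4P - 372. Equilibrium: 3758 - 3P = 4P - 372, so 4130 = 7P and P* = 590, Q* = 1988.
Since 298 is below P* = 590, the floor does not bind and the free-market outcome prevails.

1988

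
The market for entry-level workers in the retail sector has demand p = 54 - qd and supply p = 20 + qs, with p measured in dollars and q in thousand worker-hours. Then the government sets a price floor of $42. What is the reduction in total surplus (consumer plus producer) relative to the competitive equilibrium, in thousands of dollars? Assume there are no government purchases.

25

Rearranging demand gives qd = 54 - p; rearranging supply gives qs = p - 20. Setting quantity demanded equal to quantity supplied, 54 - p = p - 20, gives p* = 37 and q* = 17.
Since 42 > 37, the floor is binding.
At p = 42: qd = 54 - 42 = 12 and qs = 42 - 20 = 22.
Quantity traded falls to 12. At q = 12 the demand price is 54 - 12 = 42 and the supply price is 20 + 12 = 32.
Deadweight loss = ½ · (42 - 32) · (17 - 12) = ½ · 10 · 5 = 25.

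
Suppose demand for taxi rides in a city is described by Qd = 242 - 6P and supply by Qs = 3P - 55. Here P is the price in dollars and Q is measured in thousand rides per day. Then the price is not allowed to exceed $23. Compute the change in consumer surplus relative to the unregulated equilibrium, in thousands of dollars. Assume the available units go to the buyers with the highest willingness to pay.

65

Equilibrium: 242 - 6P = 3P - 55, so 297 = 9P and P* = 33, Q* = 44.
The ceiling of 23 is below the equilibrium price 33, so it binds.
At P = 23: Qd = 242 - 6·23 = 104 and Qs = 3·23 - 55 = 14.
Consumer surplus without the control is ½ · (121/3 - 33) · 44 = 484/3.
With the ceiling, 14 units are sold at 23 (assume they go to the highest-value buyers). The demand price at Q = 14 is 38, so CS = ½ · [(121/3 - 23) + (38 - 23)] · 14 = 679/3.
Change in consumer surplus = 679/3 - 484/3 = 65.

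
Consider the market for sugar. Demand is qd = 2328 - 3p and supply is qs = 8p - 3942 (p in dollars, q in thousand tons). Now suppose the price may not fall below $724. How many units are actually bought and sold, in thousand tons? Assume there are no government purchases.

156

Without the control the market clears where 2328 - 3p = 8p - 3942, i.e. p* = 570 and q* = 618.
The floor of 724 is above the equilibrium price 570, so it binds.
At p = 724: qd = 2328 - 3·724 = 156 and qs = 8·724 - 3942 = 1850.
The quantity actually transacted is the short side, demand: 156.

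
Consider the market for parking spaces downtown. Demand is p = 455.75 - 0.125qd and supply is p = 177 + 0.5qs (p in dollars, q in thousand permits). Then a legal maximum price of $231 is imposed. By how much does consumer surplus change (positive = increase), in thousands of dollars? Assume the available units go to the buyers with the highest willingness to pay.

11111.75

Rearranging demand gives qd = 3646 - 8p; rearranging supply gives qs = 2p - 354. Setting quantity demanded equal to quantity supplied, 3646 - 8p = 2p - 354, gives p* = 400 and q* = 446.
Since 231 < 400, the ceiling is binding.
At p = 231: qd = 3646 - 8·231 = 1798 and qs = 2·231 - 354 = 108.
Consumer surplus without the control is ½ · (455.75 - 400) · 446 = 12432.25.
With the ceiling, 108 units are sold at 231 (assume they go to the highest-value buyers). The demand price at q = 108 is 442.25, so CS = ½ · [(455.75 - 231) + (442.25 - 231)] · 108 = 23544.
Change in consumer surplus = 23544 - 12432.25 = 11111.75.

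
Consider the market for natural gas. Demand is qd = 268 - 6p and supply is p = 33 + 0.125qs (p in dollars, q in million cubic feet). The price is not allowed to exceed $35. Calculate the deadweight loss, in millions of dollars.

Rearranging supply gives qs = 8p - 264. Without the control the market clears where 268 - 6p = 8p - 264, i.e. p* = 38 and q* = 40.
Since 35 < 38, the ceiling is binding.
At p = 35: qd = 268 - 6·35 = 58 and qs = 8·35 - 264 = 16.
Quantity traded falls to 16. At q = 16 the demand price is (268 - 16)/6 = 42 and the supply price is (264 + 16)/8 = 35.
Deadweight loss = ½ · (42 - 35) · (40 - 16) = ½ · 7 · 24 = 84.

84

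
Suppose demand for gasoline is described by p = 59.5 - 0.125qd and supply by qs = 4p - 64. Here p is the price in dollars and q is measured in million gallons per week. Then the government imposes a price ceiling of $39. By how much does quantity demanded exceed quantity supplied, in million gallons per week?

72

Rearranging demand gives qd = 476 - 8p. In a free market, 476 - 8p = 4p - 64 gives the equilibrium p* = 45, q* = 116.
The ceiling of 39 is below the equilibrium price 45, so it binds.
At p = 39: qd = 476 - 8·39 = 164 and qs = 4·39 - 64 = 92.
Shortage = qd - qs = 164 - 92 = 72.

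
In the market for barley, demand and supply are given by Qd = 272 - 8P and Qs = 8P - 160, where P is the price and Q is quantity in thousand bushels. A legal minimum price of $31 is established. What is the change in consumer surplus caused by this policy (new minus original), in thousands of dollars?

-160

Without the control the market clears where 272 - 8P = 8P - 160, i.e. P* = 27 and Q* = 56.
Because the floor (31) lies above the market-clearing price, it is binding.
At P = 31: Qd = 272 - 8·31 = 24 and Qs = 8·31 - 160 = 88.
Consumer surplus without the control is ½ · (34 - 27) · 56 = 196.
With the floor, consumers buy 24 units at 31, so CS = ½ · (34 - 31) · 24 = 36.
Change in consumer surplus = 36 - 196 = -160.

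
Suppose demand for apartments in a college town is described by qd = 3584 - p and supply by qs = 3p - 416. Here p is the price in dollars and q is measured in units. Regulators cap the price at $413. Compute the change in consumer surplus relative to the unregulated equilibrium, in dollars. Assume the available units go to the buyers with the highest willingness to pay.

-1067459.5

Without the control the market clears where 3584 - p = 3p - 416, i.e. p* = 1000 and q* = 2584.
Because the ceiling (413) lies below the market-clearing price, it is binding.
At p = 413: qd = 3584 - 413 = 3171 and qs = 3·413 - 416 = 823.
Consumer surplus without the control is ½ · (3584 - 1000) · 2584 = 3338528.
With the ceiling, 823 units are sold at 413 (assume they go to the highest-value buyers). The demand price at q = 823 is 2761, so CS = ½ · [(3584 - 413) + (2761 - 413)] · 823 = 2271068.5.
Change in consumer surplus = 2271068.5 - 3338528 = -1067459.5.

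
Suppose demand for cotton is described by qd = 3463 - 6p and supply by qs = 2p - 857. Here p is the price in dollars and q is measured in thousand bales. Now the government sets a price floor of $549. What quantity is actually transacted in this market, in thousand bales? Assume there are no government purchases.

169

Equilibrium: 3463 - 6p = 2p - 857, so 4320 = 8p and p* = 540, q* = 223.
The floor of 549 is above the equilibrium price 540, so it binds.
At p = 549: qd = 3463 - 6·549 = 169 and qs = 2·549 - 857 = 241.
The quantity actually transacted is the short side, demand: 169.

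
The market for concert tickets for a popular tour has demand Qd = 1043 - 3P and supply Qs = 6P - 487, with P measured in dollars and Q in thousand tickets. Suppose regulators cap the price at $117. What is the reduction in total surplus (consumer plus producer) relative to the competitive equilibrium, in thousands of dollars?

Equilibrium: 1043 - 3P = 6P - 487, so 1530 = 9P and P* = 170, Q* = 533.
Because the ceiling (117) lies below the market-clearing price, it is binding.
At P = 117: Qd = 1043 - 3·117 = 692 and Qs = 6·117 - 487 = 215.
Quantity traded falls to 215. At Q = 215 the demand price is (1043 - 215)/3 = 276 and the supply price is (487 + 215)/6 = 117.
Deadweight loss = ½ · (276 - 117) · (533 - 215) = ½ · 159 · 318 = 25281.

25281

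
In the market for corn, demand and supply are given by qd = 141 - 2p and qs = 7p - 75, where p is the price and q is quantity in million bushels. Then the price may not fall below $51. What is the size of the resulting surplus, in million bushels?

Equilibrium: 141 - 2p = 7p - 75, so 216 = 9p and p* = 24, q* = 93.
Because the floor (51) lies above the market-clearing price, it is binding.
At p = 51: qd = 141 - 2·51 = 39 and qs = 7·51 - 75 = 282.
Surplus = qs - qd = 282 - 39 = 243.

243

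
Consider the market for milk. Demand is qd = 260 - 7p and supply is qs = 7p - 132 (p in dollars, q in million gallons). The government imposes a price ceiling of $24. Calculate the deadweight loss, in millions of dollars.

Setting quantity demanded equal to quantity supplied, 260 - 7p = 7p - 132, gives p* = 28 and q* = 64.
Because the ceiling (24) lies below the market-clearing price, it is binding.
At p = 24: qd = 260 - 7·24 = 92 and qs = 7·24 - 132 = 36.
Quantity traded falls to 36. At q = 36 the demand price is (260 - 36)/7 = 32 and the supply price is (132 + 36)/7 = 24.
Deadweight loss = ½ · (32 - 24) · (64 - 36) = ½ · 8 · 28 = 112.

112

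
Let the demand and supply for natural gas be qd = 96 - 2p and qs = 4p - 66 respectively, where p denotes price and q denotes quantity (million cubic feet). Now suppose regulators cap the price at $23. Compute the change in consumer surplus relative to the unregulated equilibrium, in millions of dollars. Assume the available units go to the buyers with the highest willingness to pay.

Equilibrium: 96 - 2p = 4p - 66, so 162 = 6p and p* = 27, q* = 42.
Because the ceiling (23) lies below the market-clearing price, it is binding.
At p = 23: qd = 96 - 2·23 = 50 and qs = 4·23 - 66 = 26.
Consumer surplus without the control is ½ · (48 - 27) · 42 = 441.
With the ceiling, 26 units are sold at 23 (assume they go to the highest-value buyers). The demand price at q = 26 is 35, so CS = ½ · [(48 - 23) + (35 - 23)] · 26 = 481.
Change in consumer surplus = 481 - 441 = 40.

40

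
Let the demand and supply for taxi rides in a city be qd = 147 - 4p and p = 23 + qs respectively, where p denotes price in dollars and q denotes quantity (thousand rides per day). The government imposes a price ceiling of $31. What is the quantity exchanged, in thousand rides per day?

Rearranging supply gives qs = p - 23. In a free market, 147 - 4p = p - 23 gives the equilibrium p* = 34, q* = 11.
Because the ceiling (31) lies below the market-clearing price, it is binding.
At p = 31: qd = 147 - 4·31 = 23 and qs = 31 - 23 = 8.
The quantity actually transacted is the short side, supply: 8.

8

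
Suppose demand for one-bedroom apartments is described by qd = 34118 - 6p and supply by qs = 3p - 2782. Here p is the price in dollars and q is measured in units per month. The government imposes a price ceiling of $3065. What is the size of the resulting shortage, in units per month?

9315

Setting quantity demanded equal to quantity supplied, 34118 - 6p = 3p - 2782, gives p* = 4100 and q* = 9518.
The ceiling of 3065 is below the equilibrium price 4100, so it binds.
At p = 3065: qd = 34118 - 6·3065 = 15728 and qs = 3·3065 - 2782 = 6413.
Shortage = qd - qs = 15728 - 6413 = 9315.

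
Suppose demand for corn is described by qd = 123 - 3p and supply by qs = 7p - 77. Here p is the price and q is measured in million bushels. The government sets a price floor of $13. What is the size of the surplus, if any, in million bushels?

0

In a free market, 123 - 3p = 7p - 77 gives the equilibrium p* = 20, q* = 63.
Since 13 is below p* = 20, the floor does not bind and the free-market outcome prevails.
Since the control does not bind, there is no surplus.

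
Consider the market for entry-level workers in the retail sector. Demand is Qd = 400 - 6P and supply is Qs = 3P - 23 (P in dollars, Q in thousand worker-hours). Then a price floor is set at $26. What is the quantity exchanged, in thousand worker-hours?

118

Without the control the market clears where 400 - 6P = 3P - 23, i.e. P* = 47 and Q* = 118.
The floor of 26 is below the equilibrium price 47, so it is not binding; the market clears at P* = 47, Q* = 118.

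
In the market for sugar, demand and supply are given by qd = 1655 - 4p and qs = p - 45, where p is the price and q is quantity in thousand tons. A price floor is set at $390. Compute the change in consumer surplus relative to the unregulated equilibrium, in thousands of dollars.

In a free market, 1655 - 4p = p - 45 gives the equilibrium p* = 340, q* = 295.
Because the floor (390) lies above the market-clearing price, it is binding.
At p = 390: qd = 1655 - 4·390 = 95 and qs = 390 - 45 = 345.
Consumer surplus without the control is ½ · (413.75 - 340) · 295 = 10878.125.
With the floor, consumers buy 95 units at 390, so CS = ½ · (413.75 - 390) · 95 = 1128.125.
Change in consumer surplus = 1128.125 - 10878.125 = -9750.

-9750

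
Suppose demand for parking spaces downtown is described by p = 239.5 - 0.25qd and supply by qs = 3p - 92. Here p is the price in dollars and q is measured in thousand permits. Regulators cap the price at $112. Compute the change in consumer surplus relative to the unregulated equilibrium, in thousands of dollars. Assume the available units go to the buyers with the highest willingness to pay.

Rearranging demand gives qd = 958 - 4p. Setting quantity demanded equal to quantity supplied, 958 - 4p = 3p - 92, gives p* = 150 and q* = 358.
Since 112 < 150, the ceiling is binding.
At p = 112: qd = 958 - 4·112 = 510 and qs = 3·112 - 92 = 244.
Consumer surplus without the control is ½ · (239.5 - 150) · 358 = 16020.5.
With the ceiling, 244 units are sold at 112 (assume they go to the highest-value buyers). The demand price at q = 244 is 178.5, so CS = ½ · [(239.5 - 112) + (178.5 - 112)] · 244 = 23668.
Change in consumer surplus = 23668 - 16020.5 = 7647.5.

7647.5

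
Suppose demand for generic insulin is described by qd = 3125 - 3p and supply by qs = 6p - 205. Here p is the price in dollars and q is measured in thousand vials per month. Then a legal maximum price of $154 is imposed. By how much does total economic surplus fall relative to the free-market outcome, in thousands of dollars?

419904

In a free market, 3125 - 3p = 6p - 205 gives the equilibrium p* = 370, q* = 2015.
Because the ceiling (154) lies below the market-clearing price, it is binding.
At p = 154: qd = 3125 - 3·154 = 2663 and qs = 6·154 - 205 = 719.
Quantity traded falls to 719. At q = 719 the demand price is (3125 - 719)/3 = 802 and the supply price is (205 + 719)/6 = 154.
Deadweight loss = ½ · (802 - 154) · (2015 - 719) = ½ · 648 · 1296 = 419904.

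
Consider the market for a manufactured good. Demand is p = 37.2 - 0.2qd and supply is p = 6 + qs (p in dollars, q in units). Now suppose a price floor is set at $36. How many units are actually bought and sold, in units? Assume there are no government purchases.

Rearranging demand gives qd = 186 - 5p; rearranging supply gives qs = p - 6. In a free market, 186 - 5p = p - 6 gives the equilibrium p* = 32, q* = 26.
The floor of 36 is above the equilibrium price 32, so it binds.
At p = 36: qd = 186 - 5·36 = 6 and qs = 36 - 6 = 30.
The quantity actually transacted is the short side, demand: 6.

6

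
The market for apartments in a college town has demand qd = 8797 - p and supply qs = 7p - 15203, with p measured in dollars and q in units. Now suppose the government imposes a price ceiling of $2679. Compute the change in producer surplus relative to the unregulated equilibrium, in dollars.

-1500193.5

Setting quantity demanded equal to quantity supplied, 8797 - p = 7p - 15203, gives p* = 3000 and q* = 5797.
Because the ceiling (2679) lies below the market-clearing price, it is binding.
At p = 2679: qd = 8797 - 2679 = 6118 and qs = 7·2679 - 15203 = 3550.
Producer surplus without the control is ½ · (3000 - 15203/7) · 5797 = 33605209/14.
With the ceiling, producers sell 3550 units at 2679, so PS = ½ · (2679 - 15203/7) · 3550 = 6301250/7.
Change in producer surplus = 6301250/7 - 33605209/14 = -1500193.5.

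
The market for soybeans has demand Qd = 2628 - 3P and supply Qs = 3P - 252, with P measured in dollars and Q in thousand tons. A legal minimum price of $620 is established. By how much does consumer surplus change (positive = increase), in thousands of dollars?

-136920

Without the control the market clears where 2628 - 3P = 3P - 252, i.e. P* = 480 and Q* = 1188.
Since 620 > 480, the floor is binding.
At P = 620: Qd = 2628 - 3·620 = 768 and Qs = 3·620 - 252 = 1608.
Consumer surplus without the control is ½ · (876 - 480) · 1188 = 235224.
With the floor, consumers buy 768 units at 620, so CS = ½ · (876 - 620) · 768 = 98304.
Change in consumer surplus = 98304 - 235224 = -136920.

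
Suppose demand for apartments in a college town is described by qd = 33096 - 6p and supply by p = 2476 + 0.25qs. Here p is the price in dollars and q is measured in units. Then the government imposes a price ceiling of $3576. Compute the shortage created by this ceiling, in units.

Rearranging supply gives qs = 4p - 9904. Equilibrium: 33096 - 6p = 4p - 9904, so 43000 = 10p and p* = 4300, q* = 7296.
The ceiling of 3576 is below the equilibrium price 4300, so it binds.
At p = 3576: qd = 33096 - 6·3576 = 11640 and qs = 4·3576 - 9904 = 4400.
Shortage = qd - qs = 11640 - 4400 = 7240.

7240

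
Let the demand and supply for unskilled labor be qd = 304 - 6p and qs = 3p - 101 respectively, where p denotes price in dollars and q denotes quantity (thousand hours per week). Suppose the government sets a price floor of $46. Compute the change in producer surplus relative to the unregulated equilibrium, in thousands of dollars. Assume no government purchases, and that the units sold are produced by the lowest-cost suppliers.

Without the control the market clears where 304 - 6p = 3p - 101, i.e. p* = 45 and q* = 34.
Since 46 > 45, the floor is binding.
At p = 46: qd = 304 - 6·46 = 28 and qs = 3·46 - 101 = 37.
Producer surplus without the control is ½ · (45 - 101/3) · 34 = 578/3.
With the floor, 28 units are sold at 46. The supply price at q = 28 is 43, so PS = ½ · [(46 - 101/3) + (46 - 43)] · 28 = 644/3.
Change in producer surplus = 644/3 - 578/3 = 22.

22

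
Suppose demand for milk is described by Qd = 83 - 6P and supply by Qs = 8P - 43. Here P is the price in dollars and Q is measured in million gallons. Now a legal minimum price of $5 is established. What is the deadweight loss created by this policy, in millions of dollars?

Equilibrium: 83 - 6P = 8P - 43, so 126 = 14P and P* = 9, Q* = 29.
Since 5 is below P* = 9, the floor does not bind and the free-market outcome prevails.
Since the control does not bind, no trades are prevented and deadweight loss is zero.

0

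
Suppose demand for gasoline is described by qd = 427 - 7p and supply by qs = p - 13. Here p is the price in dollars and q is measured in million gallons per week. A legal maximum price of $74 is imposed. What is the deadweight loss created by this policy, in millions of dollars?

In a free market, 427 - 7p = p - 13 gives the equilibrium p* = 55, q* = 42.
Since 74 is above p* = 55, the ceiling does not bind and the free-market outcome prevails.
Since the control does not bind, no trades are prevented and deadweight loss is zero.

0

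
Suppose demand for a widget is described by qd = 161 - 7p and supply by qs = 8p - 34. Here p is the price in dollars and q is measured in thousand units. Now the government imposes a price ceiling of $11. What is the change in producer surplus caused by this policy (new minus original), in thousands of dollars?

Equilibrium: 161 - 7p = 8p - 34, so 195 = 15p and p* = 13, q* = 70.
Because the ceiling (11) lies below the market-clearing price, it is binding.
At p = 11: qd = 161 - 7·11 = 84 and qs = 8·11 - 34 = 54.
Producer surplus without the control is ½ · (13 - 4.25) · 70 = 306.25.
With the ceiling, producers sell 54 units at 11, so PS = ½ · (11 - 4.25) · 54 = 182.25.
Change in producer surplus = 182.25 - 306.25 = -124.

-124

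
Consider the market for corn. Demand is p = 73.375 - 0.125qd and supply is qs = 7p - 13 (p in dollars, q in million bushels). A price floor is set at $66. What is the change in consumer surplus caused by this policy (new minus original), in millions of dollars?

-4238

Rearranging demand gives qd = 587 - 8p. Setting quantity demanded equal to quantity supplied, 587 - 8p = 7p - 13, gives p* = 40 and q* = 267.
Because the floor (66) lies above the market-clearing price, it is binding.
At p = 66: qd = 587 - 8·66 = 59 and qs = 7·66 - 13 = 449.
Consumer surplus without the control is ½ · (73.375 - 40) · 267 = 4455.5625.
With the floor, consumers buy 59 units at 66, so CS = ½ · (73.375 - 66) · 59 = 217.5625.
Change in consumer surplus = 217.5625 - 4455.5625 = -4238.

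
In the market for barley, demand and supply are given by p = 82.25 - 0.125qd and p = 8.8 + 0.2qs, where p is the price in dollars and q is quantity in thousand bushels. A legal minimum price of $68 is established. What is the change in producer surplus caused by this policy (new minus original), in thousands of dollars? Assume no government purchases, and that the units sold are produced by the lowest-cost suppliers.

341.6

Rearranging demand gives qd = 658 - 8p; rearranging supply gives qs = 5p - 44. Equilibrium: 658 - 8p = 5p - 44, so 702 = 13p and p* = 54, q* = 226.
Because the floor (68) lies above the market-clearing price, it is binding.
At p = 68: qd = 658 - 8·68 = 114 and qs = 5·68 - 44 = 296.
Producer surplus without the control is ½ · (54 - 8.8) · 226 = 5107.6.
With the floor, 114 units are sold at 68. The supply price at q = 114 is 31.6, so PS = ½ · [(68 - 8.8) + (68 - 31.6)] · 114 = 5449.2.
Change in producer surplus = 5449.2 - 5107.6 = 341.6.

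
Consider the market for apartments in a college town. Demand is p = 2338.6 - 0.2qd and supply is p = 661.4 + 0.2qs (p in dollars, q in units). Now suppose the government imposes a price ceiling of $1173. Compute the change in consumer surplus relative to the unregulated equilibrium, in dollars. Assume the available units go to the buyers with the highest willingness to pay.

569143.5

Rearranging demand gives qd = 11693 - 5p; rearranging supply gives qs = 5p - 3307. Setting quantity demanded equal to quantity supplied, 11693 - 5p = 5p - 3307, gives p* = 1500 and q* = 4193.
The ceiling of 1173 is below the equilibrium price 1500, so it binds.
At p = 1173: qd = 11693 - 5·1173 = 5828 and qs = 5·1173 - 3307 = 2558.
Consumer surplus without the control is ½ · (2338.6 - 1500) · 4193 = 1758124.9.
With the ceiling, 2558 units are sold at 1173 (assume they go to the highest-value buyers). The demand price at q = 2558 is 1827, so CS = ½ · [(2338.6 - 1173) + (1827 - 1173)] · 2558 = 2327268.4.
Change in consumer surplus = 2327268.4 - 1758124.9 = 569143.5.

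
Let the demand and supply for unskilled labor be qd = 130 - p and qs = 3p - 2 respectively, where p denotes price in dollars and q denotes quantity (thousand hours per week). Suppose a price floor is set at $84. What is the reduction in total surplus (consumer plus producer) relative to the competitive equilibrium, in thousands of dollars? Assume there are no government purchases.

1734

In a free market, 130 - p = 3p - 2 gives the equilibrium p* = 33, q* = 97.
Because the floor (84) lies above the market-clearing price, it is binding.
At p = 84: qd = 130 - 84 = 46 and qs = 3·84 - 2 = 250.
Quantity traded falls to 46. At q = 46 the demand price is 130 - 46 = 84 and the supply price is (2 + 46)/3 = 16.
Deadweight loss = ½ · (84 - 16) · (97 - 46) = ½ · 68 · 51 = 1734.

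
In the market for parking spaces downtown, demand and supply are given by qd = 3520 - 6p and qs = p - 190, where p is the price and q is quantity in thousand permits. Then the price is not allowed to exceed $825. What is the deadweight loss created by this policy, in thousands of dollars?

0

Without the control the market clears where 3520 - 6p = p - 190, i.e. p* = 530 and q* = 340.
Since 825 is above p* = 530, the ceiling does not bind and the free-market outcome prevails.
Since the control does not bind, no trades are prevented and deadweight loss is zero.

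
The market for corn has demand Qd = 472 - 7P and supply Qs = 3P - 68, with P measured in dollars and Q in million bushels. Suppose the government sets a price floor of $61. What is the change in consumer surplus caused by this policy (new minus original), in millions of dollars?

Without the control the market clears where 472 - 7P = 3P - 68, i.e. P* = 54 and Q* = 94.
Because the floor (61) lies above the market-clearing price, it is binding.
At P = 61: Qd = 472 - 7·61 = 45 and Qs = 3·61 - 68 = 115.
Consumer surplus without the control is ½ · (472/7 - 54) · 94 = 4418/7.
With the floor, consumers buy 45 units at 61, so CS = ½ · (472/7 - 61) · 45 = 2025/14.
Change in consumer surplus = 2025/14 - 4418/7 = -486.5.

-486.5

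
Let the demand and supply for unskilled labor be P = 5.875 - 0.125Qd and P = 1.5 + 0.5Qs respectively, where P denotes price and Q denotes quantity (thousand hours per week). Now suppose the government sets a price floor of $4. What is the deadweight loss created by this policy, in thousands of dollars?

0

Rearranging demand gives Qd = 47 - 8P; rearranging supply gives Qs = 2P - 3. In a free market, 47 - 8P = 2P - 3 gives the equilibrium P* = 5, Q* = 7.
The floor of 4 is below the equilibrium price 5, so it is not binding; the market clears at P* = 5, Q* = 7.
Since the control does not bind, no trades are prevented and deadweight loss is zero.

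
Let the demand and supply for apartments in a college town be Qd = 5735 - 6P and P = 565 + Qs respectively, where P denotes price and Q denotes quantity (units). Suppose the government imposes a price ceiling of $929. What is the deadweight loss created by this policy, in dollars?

0

Rearranging supply gives Qs = P - 565. Without the control the market clears where 5735 - 6P = P - 565, i.e. P* = 900 and Q* = 335.
The ceiling of 929 is above the equilibrium price 900, so it is not binding; the market clears at P* = 900, Q* = 335.
Since the control does not bind, no trades are prevented and deadweight loss is zero.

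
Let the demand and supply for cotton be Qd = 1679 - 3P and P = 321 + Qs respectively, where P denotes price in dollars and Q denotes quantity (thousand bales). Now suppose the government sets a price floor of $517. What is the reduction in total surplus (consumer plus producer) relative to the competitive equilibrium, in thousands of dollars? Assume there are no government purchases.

Rearranging supply gives Qs = P - 321. Setting quantity demanded equal to quantity supplied, 1679 - 3P = P - 321, gives P* = 500 and Q* = 179.
Because the floor (517) lies above the market-clearing price, it is binding.
At P = 517: Qd = 1679 - 3·517 = 128 and Qs = 517 - 321 = 196.
Quantity traded falls to 128. At Q = 128 the demand price is (1679 - 128)/3 = 517 and the supply price is 321 + 128 = 449.
Deadweight loss = ½ · (517 - 449) · (179 - 128) = ½ · 68 · 51 = 1734.

1734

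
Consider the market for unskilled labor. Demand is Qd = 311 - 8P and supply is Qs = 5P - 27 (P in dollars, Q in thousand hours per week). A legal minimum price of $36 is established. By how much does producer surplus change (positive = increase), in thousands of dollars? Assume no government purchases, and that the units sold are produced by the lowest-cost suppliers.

-410

Equilibrium: 311 - 8P = 5P - 27, so 338 = 13P and P* = 26, Q* = 103.
Since 36 > 26, the floor is binding.
At P = 36: Qd = 311 - 8·36 = 23 and Qs = 5·36 - 27 = 153.
Producer surplus without the control is ½ · (26 - 5.4) · 103 = 1060.9.
With the floor, 23 units are sold at 36. The supply price at Q = 23 is 10, so PS = ½ · [(36 - 5.4) + (36 - 10)] · 23 = 650.9.
Change in producer surplus = 650.9 - 1060.9 = -410.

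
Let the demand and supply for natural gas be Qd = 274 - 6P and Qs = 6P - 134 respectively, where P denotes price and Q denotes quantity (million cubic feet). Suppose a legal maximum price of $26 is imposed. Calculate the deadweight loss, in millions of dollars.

In a free market, 274 - 6P = 6P - 134 gives the equilibrium P* = 34, Q* = 70.
Because the ceiling (26) lies below the market-clearing price, it is binding.
At P = 26: Qd = 274 - 6·26 = 118 and Qs = 6·26 - 134 = 22.
Quantity traded falls to 22. At Q = 22 the demand price is (274 - 22)/6 = 42 and the supply price is (134 + 22)/6 = 26.
Deadweight loss = ½ · (42 - 26) · (70 - 22) = ½ · 16 · 48 = 384.

384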